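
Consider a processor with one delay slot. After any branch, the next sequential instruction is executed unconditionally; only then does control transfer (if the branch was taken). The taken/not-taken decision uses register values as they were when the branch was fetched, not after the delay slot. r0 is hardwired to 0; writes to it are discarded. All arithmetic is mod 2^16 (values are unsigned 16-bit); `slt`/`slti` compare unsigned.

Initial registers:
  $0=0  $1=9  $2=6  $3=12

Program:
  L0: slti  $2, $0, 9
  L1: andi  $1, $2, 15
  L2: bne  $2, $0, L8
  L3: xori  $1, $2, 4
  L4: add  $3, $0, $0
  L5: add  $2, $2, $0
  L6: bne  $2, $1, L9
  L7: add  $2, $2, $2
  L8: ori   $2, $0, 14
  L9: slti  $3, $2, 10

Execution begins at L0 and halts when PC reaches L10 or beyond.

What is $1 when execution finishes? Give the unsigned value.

5

  step pc=0: slti  $2, $0, 9  regs=(0,9,1,12)
  step pc=1: andi  $1, $2, 15  regs=(0,1,1,12)
  step pc=2: bne  $2, $0, L8  cond=T  regs=(0,1,1,12)
  step pc=3: xori  $1, $2, 4  regs=(0,5,1,12)
  step pc=8: ori   $2, $0, 14  regs=(0,5,14,12)
  step pc=9: slti  $3, $2, 10  regs=(0,5,14,0)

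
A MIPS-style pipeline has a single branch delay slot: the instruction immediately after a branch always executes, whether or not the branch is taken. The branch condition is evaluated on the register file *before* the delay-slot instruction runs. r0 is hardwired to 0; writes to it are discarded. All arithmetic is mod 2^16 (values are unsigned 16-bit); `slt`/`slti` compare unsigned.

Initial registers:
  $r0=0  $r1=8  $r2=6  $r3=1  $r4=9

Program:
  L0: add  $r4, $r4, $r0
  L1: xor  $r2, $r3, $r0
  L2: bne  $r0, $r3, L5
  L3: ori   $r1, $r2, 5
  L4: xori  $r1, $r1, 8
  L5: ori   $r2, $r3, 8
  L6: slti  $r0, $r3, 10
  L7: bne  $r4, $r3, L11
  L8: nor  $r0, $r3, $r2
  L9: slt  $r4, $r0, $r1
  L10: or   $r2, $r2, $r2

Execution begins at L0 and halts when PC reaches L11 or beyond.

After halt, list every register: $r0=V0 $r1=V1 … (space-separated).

$r0=0 $r1=5 $r2=9 $r3=1 $r4=9

#0 add  $r4, $r4, $r0 ; 0/8/6/1/9
#1 xor  $r2, $r3, $r0 ; 0/8/1/1/9
#2 bne  $r0, $r3, L5 ; 0/8/1/1/9 ; →target
#3 ori   $r1, $r2, 5 ; 0/5/1/1/9
#5 ori   $r2, $r3, 8 ; 0/5/9/1/9
#6 slti  $r0, $r3, 10 ; 0/5/9/1/9
#7 bne  $r4, $r3, L11 ; 0/5/9/1/9 ; →target
#8 nor  $r0, $r3, $r2 ; 0/5/9/1/9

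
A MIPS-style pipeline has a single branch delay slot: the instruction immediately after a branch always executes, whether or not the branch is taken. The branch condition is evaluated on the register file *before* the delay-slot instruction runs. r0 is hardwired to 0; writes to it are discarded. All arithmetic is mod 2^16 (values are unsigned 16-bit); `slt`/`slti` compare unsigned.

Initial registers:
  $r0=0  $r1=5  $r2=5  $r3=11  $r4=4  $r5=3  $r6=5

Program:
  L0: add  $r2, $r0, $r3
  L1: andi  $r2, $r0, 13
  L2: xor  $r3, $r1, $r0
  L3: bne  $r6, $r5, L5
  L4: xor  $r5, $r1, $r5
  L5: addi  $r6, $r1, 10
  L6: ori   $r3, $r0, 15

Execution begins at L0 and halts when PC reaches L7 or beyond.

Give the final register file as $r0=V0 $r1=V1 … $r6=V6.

#0 add  $r2, $r0, $r3 ; 0/5/11/11/4/3/5
#1 andi  $r2, $r0, 13 ; 0/5/0/11/4/3/5
#2 xor  $r3, $r1, $r0 ; 0/5/0/5/4/3/5
#3 bne  $r6, $r5, L5 ; 0/5/0/5/4/3/5 ; →target
#4 xor  $r5, $r1, $r5 ; 0/5/0/5/4/6/5
#5 addi  $r6, $r1, 10 ; 0/5/0/5/4/6/15
#6 ori   $r3, $r0, 15 ; 0/5/0/15/4/6/15

$r0=0 $r1=5 $r2=0 $r3=15 $r4=4 $r5=6 $r6=15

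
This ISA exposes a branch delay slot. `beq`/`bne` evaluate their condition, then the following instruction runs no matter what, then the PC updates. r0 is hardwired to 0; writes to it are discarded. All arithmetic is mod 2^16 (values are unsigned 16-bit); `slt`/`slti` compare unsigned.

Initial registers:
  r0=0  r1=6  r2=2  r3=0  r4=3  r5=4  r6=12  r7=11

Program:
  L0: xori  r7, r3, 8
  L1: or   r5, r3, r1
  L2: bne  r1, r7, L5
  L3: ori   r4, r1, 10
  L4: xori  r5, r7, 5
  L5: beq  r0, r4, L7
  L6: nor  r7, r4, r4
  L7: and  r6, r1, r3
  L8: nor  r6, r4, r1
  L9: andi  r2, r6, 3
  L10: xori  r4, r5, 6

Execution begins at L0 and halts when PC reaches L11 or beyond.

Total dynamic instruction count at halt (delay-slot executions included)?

10

PC=0  xori  r7, r3, 8        | r0=0 r1=6 r2=2 r3=0 r4=3 r5=4 r6=12 r7=8
PC=1  or   r5, r3, r1        | r0=0 r1=6 r2=2 r3=0 r4=3 r5=6 r6=12 r7=8
PC=2  bne  r1, r7, L5        | r0=0 r1=6 r2=2 r3=0 r4=3 r5=6 r6=12 r7=8  [TAKEN]
PC=3  ori   r4, r1, 10       | r0=0 r1=6 r2=2 r3=0 r4=14 r5=6 r6=12 r7=8
PC=5  beq  r0, r4, L7        | r0=0 r1=6 r2=2 r3=0 r4=14 r5=6 r6=12 r7=8  [not taken]
PC=6  nor  r7, r4, r4        | r0=0 r1=6 r2=2 r3=0 r4=14 r5=6 r6=12 r7=65521
PC=7  and  r6, r1, r3        | r0=0 r1=6 r2=2 r3=0 r4=14 r5=6 r6=0 r7=65521
PC=8  nor  r6, r4, r1        | r0=0 r1=6 r2=2 r3=0 r4=14 r5=6 r6=65521 r7=65521
PC=9  andi  r2, r6, 3        | r0=0 r1=6 r2=1 r3=0 r4=14 r5=6 r6=65521 r7=65521
PC=10 xori  r4, r5, 6        | r0=0 r1=6 r2=1 r3=0 r4=0 r5=6 r6=65521 r7=65521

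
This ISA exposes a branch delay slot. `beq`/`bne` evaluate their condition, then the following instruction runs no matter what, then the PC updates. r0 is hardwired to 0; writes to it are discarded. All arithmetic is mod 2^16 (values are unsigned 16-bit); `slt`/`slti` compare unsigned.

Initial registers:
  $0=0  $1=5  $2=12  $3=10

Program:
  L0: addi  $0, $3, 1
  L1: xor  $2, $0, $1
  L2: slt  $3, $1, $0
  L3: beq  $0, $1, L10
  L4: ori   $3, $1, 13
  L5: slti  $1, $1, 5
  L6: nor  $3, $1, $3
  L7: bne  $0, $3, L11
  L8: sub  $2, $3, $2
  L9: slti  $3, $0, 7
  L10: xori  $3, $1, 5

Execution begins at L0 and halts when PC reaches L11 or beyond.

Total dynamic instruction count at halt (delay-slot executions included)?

9

  step pc=0: addi  $0, $3, 1  regs=(0,5,12,10)
  step pc=1: xor  $2, $0, $1  regs=(0,5,5,10)
  step pc=2: slt  $3, $1, $0  regs=(0,5,5,0)
  step pc=3: beq  $0, $1, L10  cond=F  regs=(0,5,5,0)
  step pc=4: ori   $3, $1, 13  regs=(0,5,5,13)
  step pc=5: slti  $1, $1, 5  regs=(0,0,5,13)
  step pc=6: nor  $3, $1, $3  regs=(0,0,5,65522)
  step pc=7: bne  $0, $3, L11  cond=T  regs=(0,0,5,65522)
  step pc=8: sub  $2, $3, $2  regs=(0,0,65517,65522)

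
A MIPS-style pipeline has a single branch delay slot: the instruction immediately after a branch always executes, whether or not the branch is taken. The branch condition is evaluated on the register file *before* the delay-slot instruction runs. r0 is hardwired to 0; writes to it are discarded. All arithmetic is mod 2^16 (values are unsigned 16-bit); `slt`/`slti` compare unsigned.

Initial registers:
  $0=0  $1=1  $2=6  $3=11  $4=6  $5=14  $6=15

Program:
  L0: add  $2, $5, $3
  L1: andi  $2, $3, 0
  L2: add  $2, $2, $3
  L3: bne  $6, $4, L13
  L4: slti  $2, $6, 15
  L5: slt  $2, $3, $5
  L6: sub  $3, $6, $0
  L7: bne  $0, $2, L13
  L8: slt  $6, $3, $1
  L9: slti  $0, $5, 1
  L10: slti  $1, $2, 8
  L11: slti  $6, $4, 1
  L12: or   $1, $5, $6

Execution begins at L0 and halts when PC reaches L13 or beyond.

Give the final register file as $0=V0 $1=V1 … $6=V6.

PC=0  add  $2, $5, $3        | $0=0 $1=1 $2=25 $3=11 $4=6 $5=14 $6=15
PC=1  andi  $2, $3, 0        | $0=0 $1=1 $2=0 $3=11 $4=6 $5=14 $6=15
PC=2  add  $2, $2, $3        | $0=0 $1=1 $2=11 $3=11 $4=6 $5=14 $6=15
PC=3  bne  $6, $4, L13       | $0=0 $1=1 $2=11 $3=11 $4=6 $5=14 $6=15  [TAKEN]
PC=4  slti  $2, $6, 15       | $0=0 $1=1 $2=0 $3=11 $4=6 $5=14 $6=15

$0=0 $1=1 $2=0 $3=11 $4=6 $5=14 $6=15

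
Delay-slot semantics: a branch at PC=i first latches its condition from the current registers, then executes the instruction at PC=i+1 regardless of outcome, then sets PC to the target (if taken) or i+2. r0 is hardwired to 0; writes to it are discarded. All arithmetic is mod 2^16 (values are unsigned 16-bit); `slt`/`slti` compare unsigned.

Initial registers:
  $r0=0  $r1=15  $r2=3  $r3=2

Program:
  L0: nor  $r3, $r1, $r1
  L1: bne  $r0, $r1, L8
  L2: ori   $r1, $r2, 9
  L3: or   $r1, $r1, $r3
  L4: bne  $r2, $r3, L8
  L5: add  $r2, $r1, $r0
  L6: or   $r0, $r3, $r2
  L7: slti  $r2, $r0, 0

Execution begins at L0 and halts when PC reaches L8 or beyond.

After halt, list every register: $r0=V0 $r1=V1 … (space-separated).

$r0=0 $r1=11 $r2=3 $r3=65520

PC=0  nor  $r3, $r1, $r1     | $r0=0 $r1=15 $r2=3 $r3=65520
PC=1  bne  $r0, $r1, L8      | $r0=0 $r1=15 $r2=3 $r3=65520  [TAKEN]
PC=2  ori   $r1, $r2, 9      | $r0=0 $r1=11 $r2=3 $r3=65520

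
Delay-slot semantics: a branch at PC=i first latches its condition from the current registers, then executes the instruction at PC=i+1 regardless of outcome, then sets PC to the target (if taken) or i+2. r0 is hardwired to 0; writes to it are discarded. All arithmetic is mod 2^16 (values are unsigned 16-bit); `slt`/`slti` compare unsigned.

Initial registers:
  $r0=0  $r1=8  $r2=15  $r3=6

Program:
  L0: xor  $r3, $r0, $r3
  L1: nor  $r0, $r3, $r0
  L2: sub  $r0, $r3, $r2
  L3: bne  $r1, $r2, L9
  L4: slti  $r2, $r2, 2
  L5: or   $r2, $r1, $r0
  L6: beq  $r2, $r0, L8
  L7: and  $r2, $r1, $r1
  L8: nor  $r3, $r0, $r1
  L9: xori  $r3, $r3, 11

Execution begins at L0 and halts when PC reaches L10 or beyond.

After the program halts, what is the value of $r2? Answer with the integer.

PC=0  xor  $r3, $r0, $r3     | $r0=0 $r1=8 $r2=15 $r3=6
PC=1  nor  $r0, $r3, $r0     | $r0=0 $r1=8 $r2=15 $r3=6
PC=2  sub  $r0, $r3, $r2     | $r0=0 $r1=8 $r2=15 $r3=6
PC=3  bne  $r1, $r2, L9      | $r0=0 $r1=8 $r2=15 $r3=6  [TAKEN]
PC=4  slti  $r2, $r2, 2      | $r0=0 $r1=8 $r2=0 $r3=6
PC=9  xori  $r3, $r3, 11     | $r0=0 $r1=8 $r2=0 $r3=13

0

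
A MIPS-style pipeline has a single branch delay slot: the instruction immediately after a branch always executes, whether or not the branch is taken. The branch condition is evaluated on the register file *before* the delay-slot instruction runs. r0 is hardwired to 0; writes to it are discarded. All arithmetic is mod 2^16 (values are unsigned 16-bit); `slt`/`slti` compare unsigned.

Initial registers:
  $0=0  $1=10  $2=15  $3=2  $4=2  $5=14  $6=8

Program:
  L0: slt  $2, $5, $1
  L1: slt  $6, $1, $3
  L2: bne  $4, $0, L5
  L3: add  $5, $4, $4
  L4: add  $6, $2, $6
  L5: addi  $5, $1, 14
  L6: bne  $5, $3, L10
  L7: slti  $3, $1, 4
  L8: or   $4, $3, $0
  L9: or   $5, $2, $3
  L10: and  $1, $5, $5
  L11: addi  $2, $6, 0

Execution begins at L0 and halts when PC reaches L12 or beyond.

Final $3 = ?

0

PC=0  slt  $2, $5, $1        | $0=0 $1=10 $2=0 $3=2 $4=2 $5=14 $6=8
PC=1  slt  $6, $1, $3        | $0=0 $1=10 $2=0 $3=2 $4=2 $5=14 $6=0
PC=2  bne  $4, $0, L5        | $0=0 $1=10 $2=0 $3=2 $4=2 $5=14 $6=0  [TAKEN]
PC=3  add  $5, $4, $4        | $0=0 $1=10 $2=0 $3=2 $4=2 $5=4 $6=0
PC=5  addi  $5, $1, 14       | $0=0 $1=10 $2=0 $3=2 $4=2 $5=24 $6=0
PC=6  bne  $5, $3, L10       | $0=0 $1=10 $2=0 $3=2 $4=2 $5=24 $6=0  [TAKEN]
PC=7  slti  $3, $1, 4        | $0=0 $1=10 $2=0 $3=0 $4=2 $5=24 $6=0
PC=10 and  $1, $5, $5        | $0=0 $1=24 $2=0 $3=0 $4=2 $5=24 $6=0
PC=11 addi  $2, $6, 0        | $0=0 $1=24 $2=0 $3=0 $4=2 $5=24 $6=0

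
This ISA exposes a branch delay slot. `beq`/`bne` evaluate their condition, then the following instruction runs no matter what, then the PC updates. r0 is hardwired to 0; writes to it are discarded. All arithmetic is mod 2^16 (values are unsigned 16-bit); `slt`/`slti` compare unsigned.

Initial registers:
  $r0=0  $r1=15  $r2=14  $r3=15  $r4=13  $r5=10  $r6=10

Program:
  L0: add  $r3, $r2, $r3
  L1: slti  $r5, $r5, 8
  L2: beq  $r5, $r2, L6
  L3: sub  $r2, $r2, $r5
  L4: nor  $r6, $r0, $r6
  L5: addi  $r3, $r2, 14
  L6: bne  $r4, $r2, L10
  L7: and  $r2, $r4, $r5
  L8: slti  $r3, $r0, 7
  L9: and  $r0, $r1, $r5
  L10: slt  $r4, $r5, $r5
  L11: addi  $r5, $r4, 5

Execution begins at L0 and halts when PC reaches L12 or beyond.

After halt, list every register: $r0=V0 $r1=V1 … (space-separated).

  step pc=0: add  $r3, $r2, $r3  regs=(0,15,14,29,13,10,10)
  step pc=1: slti  $r5, $r5, 8  regs=(0,15,14,29,13,0,10)
  step pc=2: beq  $r5, $r2, L6  cond=F  regs=(0,15,14,29,13,0,10)
  step pc=3: sub  $r2, $r2, $r5  regs=(0,15,14,29,13,0,10)
  step pc=4: nor  $r6, $r0, $r6  regs=(0,15,14,29,13,0,65525)
  step pc=5: addi  $r3, $r2, 14  regs=(0,15,14,28,13,0,65525)
  step pc=6: bne  $r4, $r2, L10  cond=T  regs=(0,15,14,28,13,0,65525)
  step pc=7: and  $r2, $r4, $r5  regs=(0,15,0,28,13,0,65525)
  step pc=10: slt  $r4, $r5, $r5  regs=(0,15,0,28,0,0,65525)
  step pc=11: addi  $r5, $r4, 5  regs=(0,15,0,28,0,5,65525)

$r0=0 $r1=15 $r2=0 $r3=28 $r4=0 $r5=5 $r6=65525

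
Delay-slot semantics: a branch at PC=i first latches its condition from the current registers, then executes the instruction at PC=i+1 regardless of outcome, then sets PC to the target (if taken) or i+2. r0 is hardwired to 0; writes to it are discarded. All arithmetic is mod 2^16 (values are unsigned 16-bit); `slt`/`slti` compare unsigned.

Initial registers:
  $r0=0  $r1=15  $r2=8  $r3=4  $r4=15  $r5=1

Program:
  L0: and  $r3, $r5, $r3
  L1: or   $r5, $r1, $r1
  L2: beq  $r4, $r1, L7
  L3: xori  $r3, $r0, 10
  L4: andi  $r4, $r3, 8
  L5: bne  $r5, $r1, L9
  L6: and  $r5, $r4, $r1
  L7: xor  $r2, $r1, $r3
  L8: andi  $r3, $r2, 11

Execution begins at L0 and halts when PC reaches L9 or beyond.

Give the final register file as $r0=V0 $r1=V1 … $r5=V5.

$r0=0 $r1=15 $r2=5 $r3=1 $r4=15 $r5=15

PC=0  and  $r3, $r5, $r3     | $r0=0 $r1=15 $r2=8 $r3=0 $r4=15 $r5=1
PC=1  or   $r5, $r1, $r1     | $r0=0 $r1=15 $r2=8 $r3=0 $r4=15 $r5=15
PC=2  beq  $r4, $r1, L7      | $r0=0 $r1=15 $r2=8 $r3=0 $r4=15 $r5=15  [TAKEN]
PC=3  xori  $r3, $r0, 10     | $r0=0 $r1=15 $r2=8 $r3=10 $r4=15 $r5=15
PC=7  xor  $r2, $r1, $r3     | $r0=0 $r1=15 $r2=5 $r3=10 $r4=15 $r5=15
PC=8  andi  $r3, $r2, 11     | $r0=0 $r1=15 $r2=5 $r3=1 $r4=15 $r5=15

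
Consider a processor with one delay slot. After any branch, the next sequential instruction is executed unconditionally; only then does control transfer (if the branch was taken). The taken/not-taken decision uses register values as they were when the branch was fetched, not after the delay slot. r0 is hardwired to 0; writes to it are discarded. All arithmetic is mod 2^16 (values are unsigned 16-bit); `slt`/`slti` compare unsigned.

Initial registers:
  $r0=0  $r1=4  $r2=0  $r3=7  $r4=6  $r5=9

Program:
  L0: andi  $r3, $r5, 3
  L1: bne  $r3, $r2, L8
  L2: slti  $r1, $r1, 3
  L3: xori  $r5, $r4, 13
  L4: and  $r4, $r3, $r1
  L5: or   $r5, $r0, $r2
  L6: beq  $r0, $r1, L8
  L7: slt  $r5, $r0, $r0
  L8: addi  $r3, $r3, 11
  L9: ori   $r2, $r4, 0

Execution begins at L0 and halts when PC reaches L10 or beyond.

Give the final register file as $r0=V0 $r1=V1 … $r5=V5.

#0 andi  $r3, $r5, 3 ; 0/4/0/1/6/9
#1 bne  $r3, $r2, L8 ; 0/4/0/1/6/9 ; →target
#2 slti  $r1, $r1, 3 ; 0/0/0/1/6/9
#8 addi  $r3, $r3, 11 ; 0/0/0/12/6/9
#9 ori   $r2, $r4, 0 ; 0/0/6/12/6/9

$r0=0 $r1=0 $r2=6 $r3=12 $r4=6 $r5=9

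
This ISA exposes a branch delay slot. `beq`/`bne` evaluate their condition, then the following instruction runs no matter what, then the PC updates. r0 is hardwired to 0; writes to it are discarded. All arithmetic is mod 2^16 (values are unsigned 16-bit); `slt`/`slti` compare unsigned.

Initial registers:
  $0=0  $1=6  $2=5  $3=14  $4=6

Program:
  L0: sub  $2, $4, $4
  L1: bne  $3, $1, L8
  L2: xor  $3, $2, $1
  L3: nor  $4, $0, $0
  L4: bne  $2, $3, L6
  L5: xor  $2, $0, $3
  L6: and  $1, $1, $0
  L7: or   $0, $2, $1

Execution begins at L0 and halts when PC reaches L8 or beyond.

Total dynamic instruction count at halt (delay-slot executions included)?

3

PC=0  sub  $2, $4, $4        | $0=0 $1=6 $2=0 $3=14 $4=6
PC=1  bne  $3, $1, L8        | $0=0 $1=6 $2=0 $3=14 $4=6  [TAKEN]
PC=2  xor  $3, $2, $1        | $0=0 $1=6 $2=0 $3=6 $4=6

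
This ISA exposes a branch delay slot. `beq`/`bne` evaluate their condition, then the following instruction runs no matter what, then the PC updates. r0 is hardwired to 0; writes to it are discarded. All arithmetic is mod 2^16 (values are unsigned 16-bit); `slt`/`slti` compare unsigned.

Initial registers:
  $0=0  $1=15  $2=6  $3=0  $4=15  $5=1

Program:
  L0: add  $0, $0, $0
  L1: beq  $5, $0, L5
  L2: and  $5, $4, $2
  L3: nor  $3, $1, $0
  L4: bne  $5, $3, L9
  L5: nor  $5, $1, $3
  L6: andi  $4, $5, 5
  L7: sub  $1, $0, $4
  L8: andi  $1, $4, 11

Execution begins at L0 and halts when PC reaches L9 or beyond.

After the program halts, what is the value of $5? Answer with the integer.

0

#0 add  $0, $0, $0 ; 0/15/6/0/15/1
#1 beq  $5, $0, L5 ; 0/15/6/0/15/1 ; →fallthru
#2 and  $5, $4, $2 ; 0/15/6/0/15/6
#3 nor  $3, $1, $0 ; 0/15/6/65520/15/6
#4 bne  $5, $3, L9 ; 0/15/6/65520/15/6 ; →target
#5 nor  $5, $1, $3 ; 0/15/6/65520/15/0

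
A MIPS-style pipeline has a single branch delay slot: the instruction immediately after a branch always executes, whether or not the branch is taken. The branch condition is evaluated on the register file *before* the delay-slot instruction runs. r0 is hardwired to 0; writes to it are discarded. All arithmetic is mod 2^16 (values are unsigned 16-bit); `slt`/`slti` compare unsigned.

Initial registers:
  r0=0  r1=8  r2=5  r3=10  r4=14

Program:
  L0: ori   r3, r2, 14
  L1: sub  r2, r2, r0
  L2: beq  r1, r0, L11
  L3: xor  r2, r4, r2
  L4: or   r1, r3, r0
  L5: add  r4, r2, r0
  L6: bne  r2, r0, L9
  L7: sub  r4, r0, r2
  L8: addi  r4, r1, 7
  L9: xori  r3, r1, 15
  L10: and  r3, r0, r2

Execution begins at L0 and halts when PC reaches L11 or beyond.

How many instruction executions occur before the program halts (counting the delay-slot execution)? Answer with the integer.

10

[0] ori   r3, r2, 14  →  {r0:0, r1:8, r2:5, r3:15, r4:14}
[1] sub  r2, r2, r0  →  {r0:0, r1:8, r2:5, r3:15, r4:14}
[2] beq  r1, r0, L11  →  {r0:0, r1:8, r2:5, r3:15, r4:14}  ⟨branch fallthrough⟩
[3] xor  r2, r4, r2  →  {r0:0, r1:8, r2:11, r3:15, r4:14}
[4] or   r1, r3, r0  →  {r0:0, r1:15, r2:11, r3:15, r4:14}
[5] add  r4, r2, r0  →  {r0:0, r1:15, r2:11, r3:15, r4:11}
[6] bne  r2, r0, L9  →  {r0:0, r1:15, r2:11, r3:15, r4:11}  ⟨branch taken⟩
[7] sub  r4, r0, r2  →  {r0:0, r1:15, r2:11, r3:15, r4:65525}
[9] xori  r3, r1, 15  →  {r0:0, r1:15, r2:11, r3:0, r4:65525}
[10] and  r3, r0, r2  →  {r0:0, r1:15, r2:11, r3:0, r4:65525}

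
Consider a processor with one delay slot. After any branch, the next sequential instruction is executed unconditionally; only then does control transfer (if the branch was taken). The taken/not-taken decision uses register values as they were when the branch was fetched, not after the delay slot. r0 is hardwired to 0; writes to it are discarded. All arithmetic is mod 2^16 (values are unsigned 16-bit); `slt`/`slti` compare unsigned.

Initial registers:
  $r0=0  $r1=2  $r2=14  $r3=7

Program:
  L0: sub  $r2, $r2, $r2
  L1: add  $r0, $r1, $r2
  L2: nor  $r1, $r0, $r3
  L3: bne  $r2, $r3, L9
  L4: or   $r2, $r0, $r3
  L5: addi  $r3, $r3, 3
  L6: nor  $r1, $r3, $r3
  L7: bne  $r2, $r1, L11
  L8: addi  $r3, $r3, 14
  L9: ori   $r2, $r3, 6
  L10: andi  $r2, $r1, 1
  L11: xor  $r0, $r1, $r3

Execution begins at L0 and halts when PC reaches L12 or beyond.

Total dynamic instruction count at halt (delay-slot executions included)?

  step pc=0: sub  $r2, $r2, $r2  regs=(0,2,0,7)
  step pc=1: add  $r0, $r1, $r2  regs=(0,2,0,7)
  step pc=2: nor  $r1, $r0, $r3  regs=(0,65528,0,7)
  step pc=3: bne  $r2, $r3, L9  cond=T  regs=(0,65528,0,7)
  step pc=4: or   $r2, $r0, $r3  regs=(0,65528,7,7)
  step pc=9: ori   $r2, $r3, 6  regs=(0,65528,7,7)
  step pc=10: andi  $r2, $r1, 1  regs=(0,65528,0,7)
  step pc=11: xor  $r0, $r1, $r3  regs=(0,65528,0,7)

8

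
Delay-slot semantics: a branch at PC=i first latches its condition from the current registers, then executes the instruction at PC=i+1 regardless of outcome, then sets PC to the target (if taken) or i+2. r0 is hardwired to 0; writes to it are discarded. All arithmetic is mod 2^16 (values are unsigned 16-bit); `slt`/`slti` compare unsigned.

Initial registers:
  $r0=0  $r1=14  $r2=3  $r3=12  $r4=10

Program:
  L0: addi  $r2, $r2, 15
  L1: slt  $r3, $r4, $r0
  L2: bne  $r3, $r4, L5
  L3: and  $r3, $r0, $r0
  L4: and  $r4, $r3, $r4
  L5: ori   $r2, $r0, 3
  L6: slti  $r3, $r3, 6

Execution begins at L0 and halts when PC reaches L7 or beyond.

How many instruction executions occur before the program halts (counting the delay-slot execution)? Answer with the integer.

6

PC=0  addi  $r2, $r2, 15     | $r0=0 $r1=14 $r2=18 $r3=12 $r4=10
PC=1  slt  $r3, $r4, $r0     | $r0=0 $r1=14 $r2=18 $r3=0 $r4=10
PC=2  bne  $r3, $r4, L5      | $r0=0 $r1=14 $r2=18 $r3=0 $r4=10  [TAKEN]
PC=3  and  $r3, $r0, $r0     | $r0=0 $r1=14 $r2=18 $r3=0 $r4=10
PC=5  ori   $r2, $r0, 3      | $r0=0 $r1=14 $r2=3 $r3=0 $r4=10
PC=6  slti  $r3, $r3, 6      | $r0=0 $r1=14 $r2=3 $r3=1 $r4=10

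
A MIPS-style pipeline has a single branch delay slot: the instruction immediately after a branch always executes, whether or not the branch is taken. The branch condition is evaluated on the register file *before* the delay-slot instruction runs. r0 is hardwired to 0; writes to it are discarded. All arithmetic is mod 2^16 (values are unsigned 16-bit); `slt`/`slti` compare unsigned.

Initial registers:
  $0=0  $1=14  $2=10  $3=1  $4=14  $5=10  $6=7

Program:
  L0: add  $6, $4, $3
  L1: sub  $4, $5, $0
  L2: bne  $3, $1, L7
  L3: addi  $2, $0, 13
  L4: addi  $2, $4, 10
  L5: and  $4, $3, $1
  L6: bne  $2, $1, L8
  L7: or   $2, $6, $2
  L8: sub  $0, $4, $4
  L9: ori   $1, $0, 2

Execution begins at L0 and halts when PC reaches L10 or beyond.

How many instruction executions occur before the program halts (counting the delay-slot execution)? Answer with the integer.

7

  step pc=0: add  $6, $4, $3  regs=(0,14,10,1,14,10,15)
  step pc=1: sub  $4, $5, $0  regs=(0,14,10,1,10,10,15)
  step pc=2: bne  $3, $1, L7  cond=T  regs=(0,14,10,1,10,10,15)
  step pc=3: addi  $2, $0, 13  regs=(0,14,13,1,10,10,15)
  step pc=7: or   $2, $6, $2  regs=(0,14,15,1,10,10,15)
  step pc=8: sub  $0, $4, $4  regs=(0,14,15,1,10,10,15)
  step pc=9: ori   $1, $0, 2  regs=(0,2,15,1,10,10,15)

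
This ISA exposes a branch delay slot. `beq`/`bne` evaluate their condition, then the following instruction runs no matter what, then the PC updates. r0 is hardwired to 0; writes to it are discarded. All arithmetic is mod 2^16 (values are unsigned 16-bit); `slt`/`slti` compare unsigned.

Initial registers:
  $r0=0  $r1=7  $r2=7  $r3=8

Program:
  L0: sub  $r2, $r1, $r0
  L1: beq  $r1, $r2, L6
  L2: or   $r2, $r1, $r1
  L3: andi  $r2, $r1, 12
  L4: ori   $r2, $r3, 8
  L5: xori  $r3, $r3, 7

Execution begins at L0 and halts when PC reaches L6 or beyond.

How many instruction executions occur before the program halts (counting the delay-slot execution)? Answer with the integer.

[0] sub  $r2, $r1, $r0  →  {$r0:0, $r1:7, $r2:7, $r3:8}
[1] beq  $r1, $r2, L6  →  {$r0:0, $r1:7, $r2:7, $r3:8}  ⟨branch taken⟩
[2] or   $r2, $r1, $r1  →  {$r0:0, $r1:7, $r2:7, $r3:8}

3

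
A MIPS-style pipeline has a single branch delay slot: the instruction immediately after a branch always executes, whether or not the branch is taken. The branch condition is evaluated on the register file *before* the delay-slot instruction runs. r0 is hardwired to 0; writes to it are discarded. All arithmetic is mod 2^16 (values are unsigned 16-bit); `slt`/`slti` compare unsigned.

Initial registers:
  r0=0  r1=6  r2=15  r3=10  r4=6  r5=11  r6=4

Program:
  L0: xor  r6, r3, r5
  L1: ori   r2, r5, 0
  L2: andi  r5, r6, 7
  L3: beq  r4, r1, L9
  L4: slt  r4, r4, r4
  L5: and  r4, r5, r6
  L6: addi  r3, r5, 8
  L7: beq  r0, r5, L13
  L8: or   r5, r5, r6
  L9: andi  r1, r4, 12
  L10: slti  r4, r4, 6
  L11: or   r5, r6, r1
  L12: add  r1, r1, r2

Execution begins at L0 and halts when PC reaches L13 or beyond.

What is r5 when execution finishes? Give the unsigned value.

PC=0  xor  r6, r3, r5        | r0=0 r1=6 r2=15 r3=10 r4=6 r5=11 r6=1
PC=1  ori   r2, r5, 0        | r0=0 r1=6 r2=11 r3=10 r4=6 r5=11 r6=1
PC=2  andi  r5, r6, 7        | r0=0 r1=6 r2=11 r3=10 r4=6 r5=1 r6=1
PC=3  beq  r4, r1, L9        | r0=0 r1=6 r2=11 r3=10 r4=6 r5=1 r6=1  [TAKEN]
PC=4  slt  r4, r4, r4        | r0=0 r1=6 r2=11 r3=10 r4=0 r5=1 r6=1
PC=9  andi  r1, r4, 12       | r0=0 r1=0 r2=11 r3=10 r4=0 r5=1 r6=1
PC=10 slti  r4, r4, 6        | r0=0 r1=0 r2=11 r3=10 r4=1 r5=1 r6=1
PC=11 or   r5, r6, r1        | r0=0 r1=0 r2=11 r3=10 r4=1 r5=1 r6=1
PC=12 add  r1, r1, r2        | r0=0 r1=11 r2=11 r3=10 r4=1 r5=1 r6=1

1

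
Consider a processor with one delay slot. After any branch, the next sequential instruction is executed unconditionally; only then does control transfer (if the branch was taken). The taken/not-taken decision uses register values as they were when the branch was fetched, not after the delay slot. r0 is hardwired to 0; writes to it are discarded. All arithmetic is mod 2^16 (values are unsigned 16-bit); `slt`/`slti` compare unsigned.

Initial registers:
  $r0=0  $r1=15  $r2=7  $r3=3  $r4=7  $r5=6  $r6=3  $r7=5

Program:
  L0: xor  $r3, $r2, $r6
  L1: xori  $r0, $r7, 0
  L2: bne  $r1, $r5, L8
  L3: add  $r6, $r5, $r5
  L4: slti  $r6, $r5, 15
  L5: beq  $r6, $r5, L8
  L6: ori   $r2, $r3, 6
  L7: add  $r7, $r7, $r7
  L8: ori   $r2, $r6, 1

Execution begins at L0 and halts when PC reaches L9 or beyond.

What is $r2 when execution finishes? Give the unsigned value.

13

  step pc=0: xor  $r3, $r2, $r6  regs=(0,15,7,4,7,6,3,5)
  step pc=1: xori  $r0, $r7, 0  regs=(0,15,7,4,7,6,3,5)
  step pc=2: bne  $r1, $r5, L8  cond=T  regs=(0,15,7,4,7,6,3,5)
  step pc=3: add  $r6, $r5, $r5  regs=(0,15,7,4,7,6,12,5)
  step pc=8: ori   $r2, $r6, 1  regs=(0,15,13,4,7,6,12,5)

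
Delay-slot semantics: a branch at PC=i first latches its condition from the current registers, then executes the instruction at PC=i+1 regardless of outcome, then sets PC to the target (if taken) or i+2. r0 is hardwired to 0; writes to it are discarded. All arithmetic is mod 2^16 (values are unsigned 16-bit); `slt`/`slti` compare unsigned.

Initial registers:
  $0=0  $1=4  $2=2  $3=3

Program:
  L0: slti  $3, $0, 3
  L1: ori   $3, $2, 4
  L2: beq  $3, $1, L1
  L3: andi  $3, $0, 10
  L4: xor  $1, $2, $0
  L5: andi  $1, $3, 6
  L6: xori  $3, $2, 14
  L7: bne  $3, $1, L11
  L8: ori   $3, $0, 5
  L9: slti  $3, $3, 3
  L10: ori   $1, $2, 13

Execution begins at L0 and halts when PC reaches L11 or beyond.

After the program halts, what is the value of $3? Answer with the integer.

5

#0 slti  $3, $0, 3 ; 0/4/2/1
#1 ori   $3, $2, 4 ; 0/4/2/6
#2 beq  $3, $1, L1 ; 0/4/2/6 ; →fallthru
#3 andi  $3, $0, 10 ; 0/4/2/0
#4 xor  $1, $2, $0 ; 0/2/2/0
#5 andi  $1, $3, 6 ; 0/0/2/0
#6 xori  $3, $2, 14 ; 0/0/2/12
#7 bne  $3, $1, L11 ; 0/0/2/12 ; →target
#8 ori   $3, $0, 5 ; 0/0/2/5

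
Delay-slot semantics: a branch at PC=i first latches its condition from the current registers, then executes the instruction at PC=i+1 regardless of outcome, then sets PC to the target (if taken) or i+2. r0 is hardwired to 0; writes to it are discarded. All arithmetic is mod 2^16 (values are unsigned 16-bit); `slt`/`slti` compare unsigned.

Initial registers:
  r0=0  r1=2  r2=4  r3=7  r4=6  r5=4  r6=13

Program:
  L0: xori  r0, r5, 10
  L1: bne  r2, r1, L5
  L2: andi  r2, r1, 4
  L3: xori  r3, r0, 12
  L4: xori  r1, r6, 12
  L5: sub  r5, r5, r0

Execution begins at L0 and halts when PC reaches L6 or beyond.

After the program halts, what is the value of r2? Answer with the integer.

  step pc=0: xori  r0, r5, 10  regs=(0,2,4,7,6,4,13)
  step pc=1: bne  r2, r1, L5  cond=T  regs=(0,2,4,7,6,4,13)
  step pc=2: andi  r2, r1, 4  regs=(0,2,0,7,6,4,13)
  step pc=5: sub  r5, r5, r0  regs=(0,2,0,7,6,4,13)

0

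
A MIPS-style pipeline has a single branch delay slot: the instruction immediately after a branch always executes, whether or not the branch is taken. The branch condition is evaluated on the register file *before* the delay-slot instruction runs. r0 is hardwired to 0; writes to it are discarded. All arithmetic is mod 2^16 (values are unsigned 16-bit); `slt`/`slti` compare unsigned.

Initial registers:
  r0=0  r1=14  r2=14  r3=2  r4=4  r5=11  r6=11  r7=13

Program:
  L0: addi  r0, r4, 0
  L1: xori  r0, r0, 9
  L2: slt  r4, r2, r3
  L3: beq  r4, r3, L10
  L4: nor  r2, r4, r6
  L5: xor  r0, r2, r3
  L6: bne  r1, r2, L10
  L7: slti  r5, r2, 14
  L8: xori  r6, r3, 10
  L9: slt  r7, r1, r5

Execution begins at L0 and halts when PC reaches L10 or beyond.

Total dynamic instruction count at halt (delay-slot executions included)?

8

PC=0  addi  r0, r4, 0        | r0=0 r1=14 r2=14 r3=2 r4=4 r5=11 r6=11 r7=13
PC=1  xori  r0, r0, 9        | r0=0 r1=14 r2=14 r3=2 r4=4 r5=11 r6=11 r7=13
PC=2  slt  r4, r2, r3        | r0=0 r1=14 r2=14 r3=2 r4=0 r5=11 r6=11 r7=13
PC=3  beq  r4, r3, L10       | r0=0 r1=14 r2=14 r3=2 r4=0 r5=11 r6=11 r7=13  [not taken]
PC=4  nor  r2, r4, r6        | r0=0 r1=14 r2=65524 r3=2 r4=0 r5=11 r6=11 r7=13
PC=5  xor  r0, r2, r3        | r0=0 r1=14 r2=65524 r3=2 r4=0 r5=11 r6=11 r7=13
PC=6  bne  r1, r2, L10       | r0=0 r1=14 r2=65524 r3=2 r4=0 r5=11 r6=11 r7=13  [TAKEN]
PC=7  slti  r5, r2, 14       | r0=0 r1=14 r2=65524 r3=2 r4=0 r5=0 r6=11 r7=13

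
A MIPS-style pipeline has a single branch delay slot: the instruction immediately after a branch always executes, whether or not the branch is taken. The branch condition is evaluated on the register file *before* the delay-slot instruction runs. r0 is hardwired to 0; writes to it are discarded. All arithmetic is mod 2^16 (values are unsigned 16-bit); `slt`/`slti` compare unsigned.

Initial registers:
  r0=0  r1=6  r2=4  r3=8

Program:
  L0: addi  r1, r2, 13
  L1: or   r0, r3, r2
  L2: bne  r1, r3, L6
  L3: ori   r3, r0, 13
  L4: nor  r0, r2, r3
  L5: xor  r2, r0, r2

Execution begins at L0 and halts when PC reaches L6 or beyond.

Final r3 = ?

  step pc=0: addi  r1, r2, 13  regs=(0,17,4,8)
  step pc=1: or   r0, r3, r2  regs=(0,17,4,8)
  step pc=2: bne  r1, r3, L6  cond=T  regs=(0,17,4,8)
  step pc=3: ori   r3, r0, 13  regs=(0,17,4,13)

13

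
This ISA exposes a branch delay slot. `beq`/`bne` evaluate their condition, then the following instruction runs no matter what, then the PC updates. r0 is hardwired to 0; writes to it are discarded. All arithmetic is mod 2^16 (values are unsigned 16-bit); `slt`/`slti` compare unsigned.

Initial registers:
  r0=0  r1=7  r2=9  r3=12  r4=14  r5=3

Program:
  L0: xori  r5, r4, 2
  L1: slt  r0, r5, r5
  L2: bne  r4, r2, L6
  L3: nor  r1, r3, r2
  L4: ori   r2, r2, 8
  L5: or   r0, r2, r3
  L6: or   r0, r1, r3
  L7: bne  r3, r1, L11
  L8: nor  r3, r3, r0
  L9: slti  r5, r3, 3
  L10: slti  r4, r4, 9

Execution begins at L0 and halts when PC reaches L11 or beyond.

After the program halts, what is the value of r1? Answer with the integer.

65522

  step pc=0: xori  r5, r4, 2  regs=(0,7,9,12,14,12)
  step pc=1: slt  r0, r5, r5  regs=(0,7,9,12,14,12)
  step pc=2: bne  r4, r2, L6  cond=T  regs=(0,7,9,12,14,12)
  step pc=3: nor  r1, r3, r2  regs=(0,65522,9,12,14,12)
  step pc=6: or   r0, r1, r3  regs=(0,65522,9,12,14,12)
  step pc=7: bne  r3, r1, L11  cond=T  regs=(0,65522,9,12,14,12)
  step pc=8: nor  r3, r3, r0  regs=(0,65522,9,65523,14,12)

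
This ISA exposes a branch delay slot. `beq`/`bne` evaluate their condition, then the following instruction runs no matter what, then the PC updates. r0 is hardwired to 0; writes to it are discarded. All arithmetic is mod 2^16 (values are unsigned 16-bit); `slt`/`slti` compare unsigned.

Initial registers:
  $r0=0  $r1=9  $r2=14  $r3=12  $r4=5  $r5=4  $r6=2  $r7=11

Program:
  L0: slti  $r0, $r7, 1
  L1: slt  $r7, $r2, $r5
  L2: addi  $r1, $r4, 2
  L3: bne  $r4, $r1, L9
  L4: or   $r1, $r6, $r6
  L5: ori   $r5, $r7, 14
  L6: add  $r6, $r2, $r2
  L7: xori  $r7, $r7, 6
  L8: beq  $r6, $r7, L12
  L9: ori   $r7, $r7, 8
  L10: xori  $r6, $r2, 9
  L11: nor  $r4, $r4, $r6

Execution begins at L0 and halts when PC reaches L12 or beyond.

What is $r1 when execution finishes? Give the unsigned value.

#0 slti  $r0, $r7, 1 ; 0/9/14/12/5/4/2/11
#1 slt  $r7, $r2, $r5 ; 0/9/14/12/5/4/2/0
#2 addi  $r1, $r4, 2 ; 0/7/14/12/5/4/2/0
#3 bne  $r4, $r1, L9 ; 0/7/14/12/5/4/2/0 ; →target
#4 or   $r1, $r6, $r6 ; 0/2/14/12/5/4/2/0
#9 ori   $r7, $r7, 8 ; 0/2/14/12/5/4/2/8
#10 xori  $r6, $r2, 9 ; 0/2/14/12/5/4/7/8
#11 nor  $r4, $r4, $r6 ; 0/2/14/12/65528/4/7/8

2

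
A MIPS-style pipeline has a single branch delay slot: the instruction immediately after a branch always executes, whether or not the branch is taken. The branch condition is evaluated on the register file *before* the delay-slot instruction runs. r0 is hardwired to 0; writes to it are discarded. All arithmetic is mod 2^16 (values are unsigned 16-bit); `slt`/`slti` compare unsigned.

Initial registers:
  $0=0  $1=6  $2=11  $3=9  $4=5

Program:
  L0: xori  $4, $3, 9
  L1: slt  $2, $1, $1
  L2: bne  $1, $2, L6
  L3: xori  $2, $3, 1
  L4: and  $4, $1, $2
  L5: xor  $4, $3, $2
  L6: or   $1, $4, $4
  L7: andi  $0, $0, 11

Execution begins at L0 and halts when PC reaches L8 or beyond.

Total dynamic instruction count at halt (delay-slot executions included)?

6

#0 xori  $4, $3, 9 ; 0/6/11/9/0
#1 slt  $2, $1, $1 ; 0/6/0/9/0
#2 bne  $1, $2, L6 ; 0/6/0/9/0 ; →target
#3 xori  $2, $3, 1 ; 0/6/8/9/0
#6 or   $1, $4, $4 ; 0/0/8/9/0
#7 andi  $0, $0, 11 ; 0/0/8/9/0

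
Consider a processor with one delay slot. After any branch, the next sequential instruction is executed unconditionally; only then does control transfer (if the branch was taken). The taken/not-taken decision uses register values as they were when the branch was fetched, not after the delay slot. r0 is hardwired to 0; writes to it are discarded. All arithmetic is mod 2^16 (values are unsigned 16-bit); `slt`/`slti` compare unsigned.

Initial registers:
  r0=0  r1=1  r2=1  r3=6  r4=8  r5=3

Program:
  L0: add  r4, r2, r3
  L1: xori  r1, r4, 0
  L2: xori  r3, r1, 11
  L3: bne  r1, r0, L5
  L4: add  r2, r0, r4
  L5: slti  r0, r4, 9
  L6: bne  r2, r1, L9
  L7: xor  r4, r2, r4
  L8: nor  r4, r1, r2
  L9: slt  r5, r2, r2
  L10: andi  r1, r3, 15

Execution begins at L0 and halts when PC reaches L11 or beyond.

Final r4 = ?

[0] add  r4, r2, r3  →  {r0:0, r1:1, r2:1, r3:6, r4:7, r5:3}
[1] xori  r1, r4, 0  →  {r0:0, r1:7, r2:1, r3:6, r4:7, r5:3}
[2] xori  r3, r1, 11  →  {r0:0, r1:7, r2:1, r3:12, r4:7, r5:3}
[3] bne  r1, r0, L5  →  {r0:0, r1:7, r2:1, r3:12, r4:7, r5:3}  ⟨branch taken⟩
[4] add  r2, r0, r4  →  {r0:0, r1:7, r2:7, r3:12, r4:7, r5:3}
[5] slti  r0, r4, 9  →  {r0:0, r1:7, r2:7, r3:12, r4:7, r5:3}
[6] bne  r2, r1, L9  →  {r0:0, r1:7, r2:7, r3:12, r4:7, r5:3}  ⟨branch fallthrough⟩
[7] xor  r4, r2, r4  →  {r0:0, r1:7, r2:7, r3:12, r4:0, r5:3}
[8] nor  r4, r1, r2  →  {r0:0, r1:7, r2:7, r3:12, r4:65528, r5:3}
[9] slt  r5, r2, r2  →  {r0:0, r1:7, r2:7, r3:12, r4:65528, r5:0}
[10] andi  r1, r3, 15  →  {r0:0, r1:12, r2:7, r3:12, r4:65528, r5:0}

65528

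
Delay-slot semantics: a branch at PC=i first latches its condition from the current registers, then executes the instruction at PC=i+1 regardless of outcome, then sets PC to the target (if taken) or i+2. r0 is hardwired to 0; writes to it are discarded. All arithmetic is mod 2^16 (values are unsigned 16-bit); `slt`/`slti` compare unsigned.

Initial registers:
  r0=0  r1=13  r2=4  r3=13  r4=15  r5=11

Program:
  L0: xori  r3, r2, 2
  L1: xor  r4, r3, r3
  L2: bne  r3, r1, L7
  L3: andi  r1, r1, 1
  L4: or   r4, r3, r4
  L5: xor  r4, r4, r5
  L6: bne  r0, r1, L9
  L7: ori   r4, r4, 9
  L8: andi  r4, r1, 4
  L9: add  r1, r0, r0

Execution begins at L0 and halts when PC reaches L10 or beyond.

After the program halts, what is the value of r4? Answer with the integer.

0

[0] xori  r3, r2, 2  →  {r0:0, r1:13, r2:4, r3:6, r4:15, r5:11}
[1] xor  r4, r3, r3  →  {r0:0, r1:13, r2:4, r3:6, r4:0, r5:11}
[2] bne  r3, r1, L7  →  {r0:0, r1:13, r2:4, r3:6, r4:0, r5:11}  ⟨branch taken⟩
[3] andi  r1, r1, 1  →  {r0:0, r1:1, r2:4, r3:6, r4:0, r5:11}
[7] ori   r4, r4, 9  →  {r0:0, r1:1, r2:4, r3:6, r4:9, r5:11}
[8] andi  r4, r1, 4  →  {r0:0, r1:1, r2:4, r3:6, r4:0, r5:11}
[9] add  r1, r0, r0  →  {r0:0, r1:0, r2:4, r3:6, r4:0, r5:11}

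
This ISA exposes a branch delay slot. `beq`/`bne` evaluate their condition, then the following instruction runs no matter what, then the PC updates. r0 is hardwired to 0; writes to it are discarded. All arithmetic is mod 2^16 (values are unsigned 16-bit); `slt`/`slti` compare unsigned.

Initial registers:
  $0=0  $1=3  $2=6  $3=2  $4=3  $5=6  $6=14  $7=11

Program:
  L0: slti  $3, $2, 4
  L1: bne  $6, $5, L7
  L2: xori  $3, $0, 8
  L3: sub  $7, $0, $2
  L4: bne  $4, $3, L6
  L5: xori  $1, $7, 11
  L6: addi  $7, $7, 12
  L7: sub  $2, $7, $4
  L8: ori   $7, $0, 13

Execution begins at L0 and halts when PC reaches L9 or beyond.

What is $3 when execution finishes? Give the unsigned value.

[0] slti  $3, $2, 4  →  {$0:0, $1:3, $2:6, $3:0, $4:3, $5:6, $6:14, $7:11}
[1] bne  $6, $5, L7  →  {$0:0, $1:3, $2:6, $3:0, $4:3, $5:6, $6:14, $7:11}  ⟨branch taken⟩
[2] xori  $3, $0, 8  →  {$0:0, $1:3, $2:6, $3:8, $4:3, $5:6, $6:14, $7:11}
[7] sub  $2, $7, $4  →  {$0:0, $1:3, $2:8, $3:8, $4:3, $5:6, $6:14, $7:11}
[8] ori   $7, $0, 13  →  {$0:0, $1:3, $2:8, $3:8, $4:3, $5:6, $6:14, $7:13}

8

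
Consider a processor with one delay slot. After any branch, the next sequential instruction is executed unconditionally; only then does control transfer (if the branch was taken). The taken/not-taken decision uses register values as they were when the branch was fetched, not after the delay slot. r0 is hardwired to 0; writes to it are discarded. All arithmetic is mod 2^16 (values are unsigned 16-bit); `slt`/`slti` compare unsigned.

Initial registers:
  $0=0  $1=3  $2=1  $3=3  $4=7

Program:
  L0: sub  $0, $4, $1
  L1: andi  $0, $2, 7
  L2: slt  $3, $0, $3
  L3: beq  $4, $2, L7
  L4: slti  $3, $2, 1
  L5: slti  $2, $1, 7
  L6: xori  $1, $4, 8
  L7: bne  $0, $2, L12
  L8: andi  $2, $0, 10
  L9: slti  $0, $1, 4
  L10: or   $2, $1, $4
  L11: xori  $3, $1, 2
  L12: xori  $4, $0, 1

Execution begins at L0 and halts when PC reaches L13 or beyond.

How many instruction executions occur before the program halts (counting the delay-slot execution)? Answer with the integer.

#0 sub  $0, $4, $1 ; 0/3/1/3/7
#1 andi  $0, $2, 7 ; 0/3/1/3/7
#2 slt  $3, $0, $3 ; 0/3/1/1/7
#3 beq  $4, $2, L7 ; 0/3/1/1/7 ; →fallthru
#4 slti  $3, $2, 1 ; 0/3/1/0/7
#5 slti  $2, $1, 7 ; 0/3/1/0/7
#6 xori  $1, $4, 8 ; 0/15/1/0/7
#7 bne  $0, $2, L12 ; 0/15/1/0/7 ; →target
#8 andi  $2, $0, 10 ; 0/15/0/0/7
#12 xori  $4, $0, 1 ; 0/15/0/0/1

10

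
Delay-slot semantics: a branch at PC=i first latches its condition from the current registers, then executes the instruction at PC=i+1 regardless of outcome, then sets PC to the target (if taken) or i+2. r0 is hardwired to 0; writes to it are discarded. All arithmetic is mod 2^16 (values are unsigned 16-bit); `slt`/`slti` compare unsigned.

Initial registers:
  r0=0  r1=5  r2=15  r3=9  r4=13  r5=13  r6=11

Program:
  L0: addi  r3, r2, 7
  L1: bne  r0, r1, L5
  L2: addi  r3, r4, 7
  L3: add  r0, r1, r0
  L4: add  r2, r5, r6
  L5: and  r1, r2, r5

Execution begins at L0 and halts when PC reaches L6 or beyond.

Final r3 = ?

[0] addi  r3, r2, 7  →  {r0:0, r1:5, r2:15, r3:22, r4:13, r5:13, r6:11}
[1] bne  r0, r1, L5  →  {r0:0, r1:5, r2:15, r3:22, r4:13, r5:13, r6:11}  ⟨branch taken⟩
[2] addi  r3, r4, 7  →  {r0:0, r1:5, r2:15, r3:20, r4:13, r5:13, r6:11}
[5] and  r1, r2, r5  →  {r0:0, r1:13, r2:15, r3:20, r4:13, r5:13, r6:11}

20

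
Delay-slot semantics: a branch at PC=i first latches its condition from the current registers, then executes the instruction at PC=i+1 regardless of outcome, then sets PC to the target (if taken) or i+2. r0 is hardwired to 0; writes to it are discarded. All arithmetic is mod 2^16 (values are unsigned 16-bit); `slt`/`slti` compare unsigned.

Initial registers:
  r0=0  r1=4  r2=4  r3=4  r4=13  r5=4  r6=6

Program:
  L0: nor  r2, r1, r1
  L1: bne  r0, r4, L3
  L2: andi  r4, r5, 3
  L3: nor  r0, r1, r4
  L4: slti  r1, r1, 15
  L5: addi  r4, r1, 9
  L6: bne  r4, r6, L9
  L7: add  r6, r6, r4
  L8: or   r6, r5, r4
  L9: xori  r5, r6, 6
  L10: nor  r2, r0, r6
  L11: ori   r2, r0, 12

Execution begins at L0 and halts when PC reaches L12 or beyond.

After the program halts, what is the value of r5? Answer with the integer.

PC=0  nor  r2, r1, r1        | r0=0 r1=4 r2=65531 r3=4 r4=13 r5=4 r6=6
PC=1  bne  r0, r4, L3        | r0=0 r1=4 r2=65531 r3=4 r4=13 r5=4 r6=6  [TAKEN]
PC=2  andi  r4, r5, 3        | r0=0 r1=4 r2=65531 r3=4 r4=0 r5=4 r6=6
PC=3  nor  r0, r1, r4        | r0=0 r1=4 r2=65531 r3=4 r4=0 r5=4 r6=6
PC=4  slti  r1, r1, 15       | r0=0 r1=1 r2=65531 r3=4 r4=0 r5=4 r6=6
PC=5  addi  r4, r1, 9        | r0=0 r1=1 r2=65531 r3=4 r4=10 r5=4 r6=6
PC=6  bne  r4, r6, L9        | r0=0 r1=1 r2=65531 r3=4 r4=10 r5=4 r6=6  [TAKEN]
PC=7  add  r6, r6, r4        | r0=0 r1=1 r2=65531 r3=4 r4=10 r5=4 r6=16
PC=9  xori  r5, r6, 6        | r0=0 r1=1 r2=65531 r3=4 r4=10 r5=22 r6=16
PC=10 nor  r2, r0, r6        | r0=0 r1=1 r2=65519 r3=4 r4=10 r5=22 r6=16
PC=11 ori   r2, r0, 12       | r0=0 r1=1 r2=12 r3=4 r4=10 r5=22 r6=16

22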